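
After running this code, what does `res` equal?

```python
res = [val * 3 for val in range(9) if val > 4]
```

Let's trace through this code step by step.

Initialize: res = [val * 3 for val in range(9) if val > 4]

After execution: res = [15, 18, 21, 24]
[15, 18, 21, 24]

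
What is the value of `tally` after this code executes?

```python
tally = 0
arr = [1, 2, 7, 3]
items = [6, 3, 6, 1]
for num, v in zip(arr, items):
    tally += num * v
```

Let's trace through this code step by step.

Initialize: tally = 0
Initialize: arr = [1, 2, 7, 3]
Initialize: items = [6, 3, 6, 1]
Entering loop: for num, v in zip(arr, items):

After execution: tally = 57
57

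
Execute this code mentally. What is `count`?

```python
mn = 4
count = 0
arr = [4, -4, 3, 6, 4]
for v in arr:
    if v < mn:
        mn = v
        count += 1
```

Let's trace through this code step by step.

Initialize: mn = 4
Initialize: count = 0
Initialize: arr = [4, -4, 3, 6, 4]
Entering loop: for v in arr:

After execution: count = 1
1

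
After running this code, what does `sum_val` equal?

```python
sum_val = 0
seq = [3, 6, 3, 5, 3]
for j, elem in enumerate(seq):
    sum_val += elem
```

Let's trace through this code step by step.

Initialize: sum_val = 0
Initialize: seq = [3, 6, 3, 5, 3]
Entering loop: for j, elem in enumerate(seq):

After execution: sum_val = 20
20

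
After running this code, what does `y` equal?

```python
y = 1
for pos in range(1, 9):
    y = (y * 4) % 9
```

Let's trace through this code step by step.

Initialize: y = 1
Entering loop: for pos in range(1, 9):

After execution: y = 7
7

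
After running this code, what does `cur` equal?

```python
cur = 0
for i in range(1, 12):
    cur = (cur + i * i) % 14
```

Let's trace through this code step by step.

Initialize: cur = 0
Entering loop: for i in range(1, 12):

After execution: cur = 2
2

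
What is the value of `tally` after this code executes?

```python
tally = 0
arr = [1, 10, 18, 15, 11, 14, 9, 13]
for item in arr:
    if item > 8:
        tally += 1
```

Let's trace through this code step by step.

Initialize: tally = 0
Initialize: arr = [1, 10, 18, 15, 11, 14, 9, 13]
Entering loop: for item in arr:

After execution: tally = 7
7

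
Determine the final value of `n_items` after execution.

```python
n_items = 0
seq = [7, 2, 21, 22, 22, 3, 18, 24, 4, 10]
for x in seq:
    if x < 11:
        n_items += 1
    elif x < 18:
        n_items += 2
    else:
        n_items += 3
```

Let's trace through this code step by step.

Initialize: n_items = 0
Initialize: seq = [7, 2, 21, 22, 22, 3, 18, 24, 4, 10]
Entering loop: for x in seq:

After execution: n_items = 20
20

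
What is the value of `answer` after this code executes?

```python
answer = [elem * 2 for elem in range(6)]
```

Let's trace through this code step by step.

Initialize: answer = [elem * 2 for elem in range(6)]

After execution: answer = [0, 2, 4, 6, 8, 10]
[0, 2, 4, 6, 8, 10]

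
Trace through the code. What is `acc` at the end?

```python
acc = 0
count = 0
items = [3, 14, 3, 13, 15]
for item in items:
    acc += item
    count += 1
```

Let's trace through this code step by step.

Initialize: acc = 0
Initialize: count = 0
Initialize: items = [3, 14, 3, 13, 15]
Entering loop: for item in items:

After execution: acc = 48
48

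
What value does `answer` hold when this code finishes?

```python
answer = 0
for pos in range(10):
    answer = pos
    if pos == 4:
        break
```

Let's trace through this code step by step.

Initialize: answer = 0
Entering loop: for pos in range(10):

After execution: answer = 4
4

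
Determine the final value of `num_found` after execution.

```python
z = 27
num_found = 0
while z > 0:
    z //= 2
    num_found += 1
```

Let's trace through this code step by step.

Initialize: z = 27
Initialize: num_found = 0
Entering loop: while z > 0:

After execution: num_found = 5
5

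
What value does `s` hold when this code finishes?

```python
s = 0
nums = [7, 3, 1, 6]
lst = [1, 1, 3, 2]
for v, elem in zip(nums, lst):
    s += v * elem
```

Let's trace through this code step by step.

Initialize: s = 0
Initialize: nums = [7, 3, 1, 6]
Initialize: lst = [1, 1, 3, 2]
Entering loop: for v, elem in zip(nums, lst):

After execution: s = 25
25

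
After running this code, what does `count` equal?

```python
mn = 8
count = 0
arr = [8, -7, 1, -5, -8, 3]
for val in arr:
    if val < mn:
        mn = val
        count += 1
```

Let's trace through this code step by step.

Initialize: mn = 8
Initialize: count = 0
Initialize: arr = [8, -7, 1, -5, -8, 3]
Entering loop: for val in arr:

After execution: count = 2
2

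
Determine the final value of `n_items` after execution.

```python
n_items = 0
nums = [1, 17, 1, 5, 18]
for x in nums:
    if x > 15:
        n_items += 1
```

Let's trace through this code step by step.

Initialize: n_items = 0
Initialize: nums = [1, 17, 1, 5, 18]
Entering loop: for x in nums:

After execution: n_items = 2
2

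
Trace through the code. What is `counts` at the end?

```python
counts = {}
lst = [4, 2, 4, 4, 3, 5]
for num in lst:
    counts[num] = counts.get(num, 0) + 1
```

Let's trace through this code step by step.

Initialize: counts = {}
Initialize: lst = [4, 2, 4, 4, 3, 5]
Entering loop: for num in lst:

After execution: counts = {4: 3, 2: 1, 3: 1, 5: 1}
{4: 3, 2: 1, 3: 1, 5: 1}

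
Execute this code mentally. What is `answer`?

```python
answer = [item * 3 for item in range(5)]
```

Let's trace through this code step by step.

Initialize: answer = [item * 3 for item in range(5)]

After execution: answer = [0, 3, 6, 9, 12]
[0, 3, 6, 9, 12]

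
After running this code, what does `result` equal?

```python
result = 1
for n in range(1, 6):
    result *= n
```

Let's trace through this code step by step.

Initialize: result = 1
Entering loop: for n in range(1, 6):

After execution: result = 120
120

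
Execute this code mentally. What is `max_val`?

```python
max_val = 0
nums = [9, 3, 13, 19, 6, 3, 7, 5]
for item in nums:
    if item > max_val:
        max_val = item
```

Let's trace through this code step by step.

Initialize: max_val = 0
Initialize: nums = [9, 3, 13, 19, 6, 3, 7, 5]
Entering loop: for item in nums:

After execution: max_val = 19
19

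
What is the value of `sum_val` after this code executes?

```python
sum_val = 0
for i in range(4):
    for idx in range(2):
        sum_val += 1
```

Let's trace through this code step by step.

Initialize: sum_val = 0
Entering loop: for i in range(4):

After execution: sum_val = 8
8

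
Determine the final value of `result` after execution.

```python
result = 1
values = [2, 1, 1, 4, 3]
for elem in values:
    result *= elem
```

Let's trace through this code step by step.

Initialize: result = 1
Initialize: values = [2, 1, 1, 4, 3]
Entering loop: for elem in values:

After execution: result = 24
24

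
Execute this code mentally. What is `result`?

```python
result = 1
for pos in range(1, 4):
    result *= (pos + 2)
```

Let's trace through this code step by step.

Initialize: result = 1
Entering loop: for pos in range(1, 4):

After execution: result = 60
60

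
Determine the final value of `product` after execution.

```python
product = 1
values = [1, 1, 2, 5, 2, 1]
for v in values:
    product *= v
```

Let's trace through this code step by step.

Initialize: product = 1
Initialize: values = [1, 1, 2, 5, 2, 1]
Entering loop: for v in values:

After execution: product = 20
20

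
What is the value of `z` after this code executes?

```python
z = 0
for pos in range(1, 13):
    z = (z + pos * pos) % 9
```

Let's trace through this code step by step.

Initialize: z = 0
Entering loop: for pos in range(1, 13):

After execution: z = 2
2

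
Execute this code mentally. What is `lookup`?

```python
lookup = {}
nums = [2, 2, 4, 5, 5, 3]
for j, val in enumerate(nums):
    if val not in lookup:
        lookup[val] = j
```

Let's trace through this code step by step.

Initialize: lookup = {}
Initialize: nums = [2, 2, 4, 5, 5, 3]
Entering loop: for j, val in enumerate(nums):

After execution: lookup = {2: 0, 4: 2, 5: 3, 3: 5}
{2: 0, 4: 2, 5: 3, 3: 5}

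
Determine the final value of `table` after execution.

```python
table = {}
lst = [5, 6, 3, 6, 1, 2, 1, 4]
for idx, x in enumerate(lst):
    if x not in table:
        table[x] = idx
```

Let's trace through this code step by step.

Initialize: table = {}
Initialize: lst = [5, 6, 3, 6, 1, 2, 1, 4]
Entering loop: for idx, x in enumerate(lst):

After execution: table = {5: 0, 6: 1, 3: 2, 1: 4, 2: 5, 4: 7}
{5: 0, 6: 1, 3: 2, 1: 4, 2: 5, 4: 7}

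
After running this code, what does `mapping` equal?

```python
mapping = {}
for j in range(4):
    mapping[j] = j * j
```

Let's trace through this code step by step.

Initialize: mapping = {}
Entering loop: for j in range(4):

After execution: mapping = {0: 0, 1: 1, 2: 4, 3: 9}
{0: 0, 1: 1, 2: 4, 3: 9}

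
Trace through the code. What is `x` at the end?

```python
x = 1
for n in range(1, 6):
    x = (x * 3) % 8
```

Let's trace through this code step by step.

Initialize: x = 1
Entering loop: for n in range(1, 6):

After execution: x = 3
3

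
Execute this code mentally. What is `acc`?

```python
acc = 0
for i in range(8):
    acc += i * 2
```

Let's trace through this code step by step.

Initialize: acc = 0
Entering loop: for i in range(8):

After execution: acc = 56
56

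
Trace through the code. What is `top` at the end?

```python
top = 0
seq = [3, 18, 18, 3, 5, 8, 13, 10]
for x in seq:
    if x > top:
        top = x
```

Let's trace through this code step by step.

Initialize: top = 0
Initialize: seq = [3, 18, 18, 3, 5, 8, 13, 10]
Entering loop: for x in seq:

After execution: top = 18
18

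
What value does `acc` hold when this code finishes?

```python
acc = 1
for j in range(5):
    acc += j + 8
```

Let's trace through this code step by step.

Initialize: acc = 1
Entering loop: for j in range(5):

After execution: acc = 51
51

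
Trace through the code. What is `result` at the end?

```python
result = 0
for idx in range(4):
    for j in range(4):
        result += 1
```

Let's trace through this code step by step.

Initialize: result = 0
Entering loop: for idx in range(4):

After execution: result = 16
16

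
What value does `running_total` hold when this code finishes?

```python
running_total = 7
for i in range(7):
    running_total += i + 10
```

Let's trace through this code step by step.

Initialize: running_total = 7
Entering loop: for i in range(7):

After execution: running_total = 98
98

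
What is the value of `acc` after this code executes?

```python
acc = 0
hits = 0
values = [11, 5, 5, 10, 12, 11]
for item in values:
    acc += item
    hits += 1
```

Let's trace through this code step by step.

Initialize: acc = 0
Initialize: hits = 0
Initialize: values = [11, 5, 5, 10, 12, 11]
Entering loop: for item in values:

After execution: acc = 54
54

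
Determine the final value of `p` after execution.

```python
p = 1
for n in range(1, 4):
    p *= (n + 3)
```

Let's trace through this code step by step.

Initialize: p = 1
Entering loop: for n in range(1, 4):

After execution: p = 120
120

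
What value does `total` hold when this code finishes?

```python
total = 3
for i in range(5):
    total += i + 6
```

Let's trace through this code step by step.

Initialize: total = 3
Entering loop: for i in range(5):

After execution: total = 43
43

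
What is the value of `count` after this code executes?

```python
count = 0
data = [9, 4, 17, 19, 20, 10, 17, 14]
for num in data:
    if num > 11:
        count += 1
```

Let's trace through this code step by step.

Initialize: count = 0
Initialize: data = [9, 4, 17, 19, 20, 10, 17, 14]
Entering loop: for num in data:

After execution: count = 5
5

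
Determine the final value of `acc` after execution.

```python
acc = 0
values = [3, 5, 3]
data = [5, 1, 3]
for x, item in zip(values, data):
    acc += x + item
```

Let's trace through this code step by step.

Initialize: acc = 0
Initialize: values = [3, 5, 3]
Initialize: data = [5, 1, 3]
Entering loop: for x, item in zip(values, data):

After execution: acc = 20
20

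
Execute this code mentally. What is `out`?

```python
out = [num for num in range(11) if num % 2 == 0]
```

Let's trace through this code step by step.

Initialize: out = [num for num in range(11) if num % 2 == 0]

After execution: out = [0, 2, 4, 6, 8, 10]
[0, 2, 4, 6, 8, 10]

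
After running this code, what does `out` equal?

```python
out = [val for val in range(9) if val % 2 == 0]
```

Let's trace through this code step by step.

Initialize: out = [val for val in range(9) if val % 2 == 0]

After execution: out = [0, 2, 4, 6, 8]
[0, 2, 4, 6, 8]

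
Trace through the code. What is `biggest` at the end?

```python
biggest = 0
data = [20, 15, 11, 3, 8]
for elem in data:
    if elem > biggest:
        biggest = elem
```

Let's trace through this code step by step.

Initialize: biggest = 0
Initialize: data = [20, 15, 11, 3, 8]
Entering loop: for elem in data:

After execution: biggest = 20
20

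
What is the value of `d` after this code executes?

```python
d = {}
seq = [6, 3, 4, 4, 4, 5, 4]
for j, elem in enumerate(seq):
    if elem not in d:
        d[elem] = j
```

Let's trace through this code step by step.

Initialize: d = {}
Initialize: seq = [6, 3, 4, 4, 4, 5, 4]
Entering loop: for j, elem in enumerate(seq):

After execution: d = {6: 0, 3: 1, 4: 2, 5: 5}
{6: 0, 3: 1, 4: 2, 5: 5}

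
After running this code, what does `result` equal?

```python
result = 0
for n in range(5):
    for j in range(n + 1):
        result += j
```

Let's trace through this code step by step.

Initialize: result = 0
Entering loop: for n in range(5):

After execution: result = 20
20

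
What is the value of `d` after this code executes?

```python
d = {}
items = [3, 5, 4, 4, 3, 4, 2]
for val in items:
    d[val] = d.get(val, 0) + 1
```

Let's trace through this code step by step.

Initialize: d = {}
Initialize: items = [3, 5, 4, 4, 3, 4, 2]
Entering loop: for val in items:

After execution: d = {3: 2, 5: 1, 4: 3, 2: 1}
{3: 2, 5: 1, 4: 3, 2: 1}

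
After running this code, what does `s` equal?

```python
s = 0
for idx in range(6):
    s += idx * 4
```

Let's trace through this code step by step.

Initialize: s = 0
Entering loop: for idx in range(6):

After execution: s = 60
60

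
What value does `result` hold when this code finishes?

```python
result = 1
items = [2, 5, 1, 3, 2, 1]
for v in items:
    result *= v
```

Let's trace through this code step by step.

Initialize: result = 1
Initialize: items = [2, 5, 1, 3, 2, 1]
Entering loop: for v in items:

After execution: result = 60
60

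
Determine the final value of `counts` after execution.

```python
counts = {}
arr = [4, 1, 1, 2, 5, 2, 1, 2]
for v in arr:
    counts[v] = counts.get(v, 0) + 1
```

Let's trace through this code step by step.

Initialize: counts = {}
Initialize: arr = [4, 1, 1, 2, 5, 2, 1, 2]
Entering loop: for v in arr:

After execution: counts = {4: 1, 1: 3, 2: 3, 5: 1}
{4: 1, 1: 3, 2: 3, 5: 1}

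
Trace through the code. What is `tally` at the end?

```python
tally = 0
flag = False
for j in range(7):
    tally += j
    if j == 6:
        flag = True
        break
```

Let's trace through this code step by step.

Initialize: tally = 0
Initialize: flag = False
Entering loop: for j in range(7):

After execution: tally = 21
21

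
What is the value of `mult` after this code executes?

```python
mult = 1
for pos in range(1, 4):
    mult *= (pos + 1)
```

Let's trace through this code step by step.

Initialize: mult = 1
Entering loop: for pos in range(1, 4):

After execution: mult = 24
24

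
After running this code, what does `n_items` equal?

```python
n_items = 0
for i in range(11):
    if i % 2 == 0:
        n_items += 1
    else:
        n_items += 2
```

Let's trace through this code step by step.

Initialize: n_items = 0
Entering loop: for i in range(11):

After execution: n_items = 16
16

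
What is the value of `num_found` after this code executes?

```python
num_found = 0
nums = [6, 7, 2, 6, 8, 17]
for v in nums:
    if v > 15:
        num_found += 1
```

Let's trace through this code step by step.

Initialize: num_found = 0
Initialize: nums = [6, 7, 2, 6, 8, 17]
Entering loop: for v in nums:

After execution: num_found = 1
1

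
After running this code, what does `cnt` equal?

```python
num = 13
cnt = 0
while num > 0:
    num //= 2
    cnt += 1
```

Let's trace through this code step by step.

Initialize: num = 13
Initialize: cnt = 0
Entering loop: while num > 0:

After execution: cnt = 4
4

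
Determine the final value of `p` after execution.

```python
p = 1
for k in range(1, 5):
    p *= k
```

Let's trace through this code step by step.

Initialize: p = 1
Entering loop: for k in range(1, 5):

After execution: p = 24
24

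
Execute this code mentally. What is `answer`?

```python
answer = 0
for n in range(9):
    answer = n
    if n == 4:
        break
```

Let's trace through this code step by step.

Initialize: answer = 0
Entering loop: for n in range(9):

After execution: answer = 4
4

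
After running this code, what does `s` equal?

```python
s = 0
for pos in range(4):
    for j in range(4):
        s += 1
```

Let's trace through this code step by step.

Initialize: s = 0
Entering loop: for pos in range(4):

After execution: s = 16
16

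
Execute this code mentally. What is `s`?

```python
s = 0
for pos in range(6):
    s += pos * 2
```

Let's trace through this code step by step.

Initialize: s = 0
Entering loop: for pos in range(6):

After execution: s = 30
30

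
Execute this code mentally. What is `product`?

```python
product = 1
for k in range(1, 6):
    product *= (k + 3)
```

Let's trace through this code step by step.

Initialize: product = 1
Entering loop: for k in range(1, 6):

After execution: product = 6720
6720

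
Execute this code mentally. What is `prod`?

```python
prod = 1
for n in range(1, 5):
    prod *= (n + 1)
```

Let's trace through this code step by step.

Initialize: prod = 1
Entering loop: for n in range(1, 5):

After execution: prod = 120
120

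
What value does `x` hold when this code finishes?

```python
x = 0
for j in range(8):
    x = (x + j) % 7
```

Let's trace through this code step by step.

Initialize: x = 0
Entering loop: for j in range(8):

After execution: x = 0
0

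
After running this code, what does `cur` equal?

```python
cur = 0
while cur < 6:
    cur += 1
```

Let's trace through this code step by step.

Initialize: cur = 0
Entering loop: while cur < 6:

After execution: cur = 6
6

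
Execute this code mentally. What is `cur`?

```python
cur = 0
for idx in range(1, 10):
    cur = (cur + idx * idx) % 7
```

Let's trace through this code step by step.

Initialize: cur = 0
Entering loop: for idx in range(1, 10):

After execution: cur = 5
5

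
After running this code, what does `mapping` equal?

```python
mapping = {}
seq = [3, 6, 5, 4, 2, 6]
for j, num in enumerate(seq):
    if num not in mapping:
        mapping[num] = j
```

Let's trace through this code step by step.

Initialize: mapping = {}
Initialize: seq = [3, 6, 5, 4, 2, 6]
Entering loop: for j, num in enumerate(seq):

After execution: mapping = {3: 0, 6: 1, 5: 2, 4: 3, 2: 4}
{3: 0, 6: 1, 5: 2, 4: 3, 2: 4}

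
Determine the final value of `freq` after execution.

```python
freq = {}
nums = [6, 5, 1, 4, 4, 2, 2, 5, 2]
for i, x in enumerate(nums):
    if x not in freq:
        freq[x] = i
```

Let's trace through this code step by step.

Initialize: freq = {}
Initialize: nums = [6, 5, 1, 4, 4, 2, 2, 5, 2]
Entering loop: for i, x in enumerate(nums):

After execution: freq = {6: 0, 5: 1, 1: 2, 4: 3, 2: 5}
{6: 0, 5: 1, 1: 2, 4: 3, 2: 5}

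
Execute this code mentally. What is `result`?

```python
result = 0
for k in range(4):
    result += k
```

Let's trace through this code step by step.

Initialize: result = 0
Entering loop: for k in range(4):

After execution: result = 6
6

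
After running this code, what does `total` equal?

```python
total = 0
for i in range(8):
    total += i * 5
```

Let's trace through this code step by step.

Initialize: total = 0
Entering loop: for i in range(8):

After execution: total = 140
140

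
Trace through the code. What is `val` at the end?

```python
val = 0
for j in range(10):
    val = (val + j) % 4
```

Let's trace through this code step by step.

Initialize: val = 0
Entering loop: for j in range(10):

After execution: val = 1
1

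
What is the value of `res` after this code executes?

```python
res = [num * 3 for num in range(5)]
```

Let's trace through this code step by step.

Initialize: res = [num * 3 for num in range(5)]

After execution: res = [0, 3, 6, 9, 12]
[0, 3, 6, 9, 12]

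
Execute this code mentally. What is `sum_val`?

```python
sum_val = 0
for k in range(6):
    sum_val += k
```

Let's trace through this code step by step.

Initialize: sum_val = 0
Entering loop: for k in range(6):

After execution: sum_val = 15
15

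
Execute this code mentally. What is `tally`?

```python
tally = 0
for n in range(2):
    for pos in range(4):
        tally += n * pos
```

Let's trace through this code step by step.

Initialize: tally = 0
Entering loop: for n in range(2):

After execution: tally = 6
6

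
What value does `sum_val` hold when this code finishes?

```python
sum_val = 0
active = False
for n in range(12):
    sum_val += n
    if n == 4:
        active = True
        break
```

Let's trace through this code step by step.

Initialize: sum_val = 0
Initialize: active = False
Entering loop: for n in range(12):

After execution: sum_val = 10
10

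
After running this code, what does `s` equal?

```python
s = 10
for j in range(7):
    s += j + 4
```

Let's trace through this code step by step.

Initialize: s = 10
Entering loop: for j in range(7):

After execution: s = 59
59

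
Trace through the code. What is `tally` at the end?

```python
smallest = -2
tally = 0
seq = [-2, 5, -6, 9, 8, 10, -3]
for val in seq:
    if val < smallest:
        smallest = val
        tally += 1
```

Let's trace through this code step by step.

Initialize: smallest = -2
Initialize: tally = 0
Initialize: seq = [-2, 5, -6, 9, 8, 10, -3]
Entering loop: for val in seq:

After execution: tally = 1
1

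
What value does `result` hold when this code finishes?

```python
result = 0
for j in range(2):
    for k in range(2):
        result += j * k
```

Let's trace through this code step by step.

Initialize: result = 0
Entering loop: for j in range(2):

After execution: result = 1
1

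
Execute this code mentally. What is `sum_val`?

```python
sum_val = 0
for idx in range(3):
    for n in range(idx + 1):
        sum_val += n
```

Let's trace through this code step by step.

Initialize: sum_val = 0
Entering loop: for idx in range(3):

After execution: sum_val = 4
4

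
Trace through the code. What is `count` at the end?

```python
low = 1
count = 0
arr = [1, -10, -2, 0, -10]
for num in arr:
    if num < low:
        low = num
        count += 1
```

Let's trace through this code step by step.

Initialize: low = 1
Initialize: count = 0
Initialize: arr = [1, -10, -2, 0, -10]
Entering loop: for num in arr:

After execution: count = 1
1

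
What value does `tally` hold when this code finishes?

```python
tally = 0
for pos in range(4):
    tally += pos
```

Let's trace through this code step by step.

Initialize: tally = 0
Entering loop: for pos in range(4):

After execution: tally = 6
6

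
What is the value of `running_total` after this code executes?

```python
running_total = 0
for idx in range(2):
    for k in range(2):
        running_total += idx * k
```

Let's trace through this code step by step.

Initialize: running_total = 0
Entering loop: for idx in range(2):

After execution: running_total = 1
1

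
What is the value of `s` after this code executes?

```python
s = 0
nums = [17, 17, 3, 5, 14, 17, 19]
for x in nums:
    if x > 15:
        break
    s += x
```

Let's trace through this code step by step.

Initialize: s = 0
Initialize: nums = [17, 17, 3, 5, 14, 17, 19]
Entering loop: for x in nums:

After execution: s = 0
0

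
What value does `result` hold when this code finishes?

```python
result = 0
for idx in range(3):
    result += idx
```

Let's trace through this code step by step.

Initialize: result = 0
Entering loop: for idx in range(3):

After execution: result = 3
3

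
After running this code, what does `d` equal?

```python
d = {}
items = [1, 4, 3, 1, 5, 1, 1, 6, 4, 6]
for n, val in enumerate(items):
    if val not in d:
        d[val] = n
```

Let's trace through this code step by step.

Initialize: d = {}
Initialize: items = [1, 4, 3, 1, 5, 1, 1, 6, 4, 6]
Entering loop: for n, val in enumerate(items):

After execution: d = {1: 0, 4: 1, 3: 2, 5: 4, 6: 7}
{1: 0, 4: 1, 3: 2, 5: 4, 6: 7}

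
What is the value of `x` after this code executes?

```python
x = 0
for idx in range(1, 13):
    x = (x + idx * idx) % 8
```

Let's trace through this code step by step.

Initialize: x = 0
Entering loop: for idx in range(1, 13):

After execution: x = 2
2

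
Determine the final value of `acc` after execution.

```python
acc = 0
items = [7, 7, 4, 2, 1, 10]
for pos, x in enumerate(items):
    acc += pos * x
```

Let's trace through this code step by step.

Initialize: acc = 0
Initialize: items = [7, 7, 4, 2, 1, 10]
Entering loop: for pos, x in enumerate(items):

After execution: acc = 75
75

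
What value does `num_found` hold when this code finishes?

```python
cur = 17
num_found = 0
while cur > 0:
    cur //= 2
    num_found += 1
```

Let's trace through this code step by step.

Initialize: cur = 17
Initialize: num_found = 0
Entering loop: while cur > 0:

After execution: num_found = 5
5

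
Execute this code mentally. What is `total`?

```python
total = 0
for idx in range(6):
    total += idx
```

Let's trace through this code step by step.

Initialize: total = 0
Entering loop: for idx in range(6):

After execution: total = 15
15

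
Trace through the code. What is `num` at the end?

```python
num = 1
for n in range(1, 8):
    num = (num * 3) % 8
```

Let's trace through this code step by step.

Initialize: num = 1
Entering loop: for n in range(1, 8):

After execution: num = 3
3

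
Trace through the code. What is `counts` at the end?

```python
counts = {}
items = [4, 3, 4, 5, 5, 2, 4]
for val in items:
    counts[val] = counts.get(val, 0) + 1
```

Let's trace through this code step by step.

Initialize: counts = {}
Initialize: items = [4, 3, 4, 5, 5, 2, 4]
Entering loop: for val in items:

After execution: counts = {4: 3, 3: 1, 5: 2, 2: 1}
{4: 3, 3: 1, 5: 2, 2: 1}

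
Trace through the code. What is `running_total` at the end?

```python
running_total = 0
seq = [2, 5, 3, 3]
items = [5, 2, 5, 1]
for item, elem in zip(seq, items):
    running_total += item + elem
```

Let's trace through this code step by step.

Initialize: running_total = 0
Initialize: seq = [2, 5, 3, 3]
Initialize: items = [5, 2, 5, 1]
Entering loop: for item, elem in zip(seq, items):

After execution: running_total = 26
26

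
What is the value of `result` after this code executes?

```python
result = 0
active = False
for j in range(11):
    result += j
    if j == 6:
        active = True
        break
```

Let's trace through this code step by step.

Initialize: result = 0
Initialize: active = False
Entering loop: for j in range(11):

After execution: result = 21
21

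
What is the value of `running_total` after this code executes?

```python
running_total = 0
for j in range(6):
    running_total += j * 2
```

Let's trace through this code step by step.

Initialize: running_total = 0
Entering loop: for j in range(6):

After execution: running_total = 30
30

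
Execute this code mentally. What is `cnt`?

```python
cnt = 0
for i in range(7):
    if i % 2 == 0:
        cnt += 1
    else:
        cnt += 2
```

Let's trace through this code step by step.

Initialize: cnt = 0
Entering loop: for i in range(7):

After execution: cnt = 10
10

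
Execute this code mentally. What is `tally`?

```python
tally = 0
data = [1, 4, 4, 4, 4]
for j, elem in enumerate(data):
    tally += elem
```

Let's trace through this code step by step.

Initialize: tally = 0
Initialize: data = [1, 4, 4, 4, 4]
Entering loop: for j, elem in enumerate(data):

After execution: tally = 17
17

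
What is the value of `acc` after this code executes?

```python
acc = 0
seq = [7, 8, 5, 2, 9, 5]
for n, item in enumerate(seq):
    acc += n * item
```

Let's trace through this code step by step.

Initialize: acc = 0
Initialize: seq = [7, 8, 5, 2, 9, 5]
Entering loop: for n, item in enumerate(seq):

After execution: acc = 85
85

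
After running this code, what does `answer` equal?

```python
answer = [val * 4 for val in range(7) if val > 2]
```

Let's trace through this code step by step.

Initialize: answer = [val * 4 for val in range(7) if val > 2]

After execution: answer = [12, 16, 20, 24]
[12, 16, 20, 24]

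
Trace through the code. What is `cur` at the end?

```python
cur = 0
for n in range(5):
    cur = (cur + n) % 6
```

Let's trace through this code step by step.

Initialize: cur = 0
Entering loop: for n in range(5):

After execution: cur = 4
4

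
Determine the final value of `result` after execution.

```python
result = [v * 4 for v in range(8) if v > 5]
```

Let's trace through this code step by step.

Initialize: result = [v * 4 for v in range(8) if v > 5]

After execution: result = [24, 28]
[24, 28]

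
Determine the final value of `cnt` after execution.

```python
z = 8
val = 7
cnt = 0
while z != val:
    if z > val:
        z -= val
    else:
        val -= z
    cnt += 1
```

Let's trace through this code step by step.

Initialize: z = 8
Initialize: val = 7
Initialize: cnt = 0
Entering loop: while z != val:

After execution: cnt = 7
7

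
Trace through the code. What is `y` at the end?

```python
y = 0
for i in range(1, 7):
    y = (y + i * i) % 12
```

Let's trace through this code step by step.

Initialize: y = 0
Entering loop: for i in range(1, 7):

After execution: y = 7
7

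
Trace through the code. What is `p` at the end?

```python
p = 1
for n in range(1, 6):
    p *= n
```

Let's trace through this code step by step.

Initialize: p = 1
Entering loop: for n in range(1, 6):

After execution: p = 120
120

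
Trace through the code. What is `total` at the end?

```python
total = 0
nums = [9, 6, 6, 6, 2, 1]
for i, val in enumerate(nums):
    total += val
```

Let's trace through this code step by step.

Initialize: total = 0
Initialize: nums = [9, 6, 6, 6, 2, 1]
Entering loop: for i, val in enumerate(nums):

After execution: total = 30
30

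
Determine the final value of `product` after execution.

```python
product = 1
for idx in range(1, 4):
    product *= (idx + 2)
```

Let's trace through this code step by step.

Initialize: product = 1
Entering loop: for idx in range(1, 4):

After execution: product = 60
60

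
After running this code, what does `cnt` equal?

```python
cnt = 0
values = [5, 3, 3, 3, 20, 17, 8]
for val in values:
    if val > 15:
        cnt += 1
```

Let's trace through this code step by step.

Initialize: cnt = 0
Initialize: values = [5, 3, 3, 3, 20, 17, 8]
Entering loop: for val in values:

After execution: cnt = 2
2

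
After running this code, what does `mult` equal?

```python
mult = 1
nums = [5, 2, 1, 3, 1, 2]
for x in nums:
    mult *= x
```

Let's trace through this code step by step.

Initialize: mult = 1
Initialize: nums = [5, 2, 1, 3, 1, 2]
Entering loop: for x in nums:

After execution: mult = 60
60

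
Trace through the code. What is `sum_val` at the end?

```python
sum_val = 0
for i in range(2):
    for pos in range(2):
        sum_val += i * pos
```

Let's trace through this code step by step.

Initialize: sum_val = 0
Entering loop: for i in range(2):

After execution: sum_val = 1
1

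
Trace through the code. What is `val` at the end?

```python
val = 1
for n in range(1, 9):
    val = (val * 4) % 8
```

Let's trace through this code step by step.

Initialize: val = 1
Entering loop: for n in range(1, 9):

After execution: val = 0
0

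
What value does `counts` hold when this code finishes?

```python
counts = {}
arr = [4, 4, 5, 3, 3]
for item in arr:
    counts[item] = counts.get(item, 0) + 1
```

Let's trace through this code step by step.

Initialize: counts = {}
Initialize: arr = [4, 4, 5, 3, 3]
Entering loop: for item in arr:

After execution: counts = {4: 2, 5: 1, 3: 2}
{4: 2, 5: 1, 3: 2}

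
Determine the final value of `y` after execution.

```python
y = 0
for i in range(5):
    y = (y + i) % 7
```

Let's trace through this code step by step.

Initialize: y = 0
Entering loop: for i in range(5):

After execution: y = 3
3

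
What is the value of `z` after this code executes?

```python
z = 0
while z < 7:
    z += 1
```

Let's trace through this code step by step.

Initialize: z = 0
Entering loop: while z < 7:

After execution: z = 7
7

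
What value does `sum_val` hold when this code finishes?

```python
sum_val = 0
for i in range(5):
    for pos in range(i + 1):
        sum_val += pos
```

Let's trace through this code step by step.

Initialize: sum_val = 0
Entering loop: for i in range(5):

After execution: sum_val = 20
20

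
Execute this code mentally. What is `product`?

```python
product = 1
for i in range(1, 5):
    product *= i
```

Let's trace through this code step by step.

Initialize: product = 1
Entering loop: for i in range(1, 5):

After execution: product = 24
24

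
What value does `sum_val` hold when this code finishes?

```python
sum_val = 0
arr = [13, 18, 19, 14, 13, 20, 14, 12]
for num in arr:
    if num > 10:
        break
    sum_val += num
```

Let's trace through this code step by step.

Initialize: sum_val = 0
Initialize: arr = [13, 18, 19, 14, 13, 20, 14, 12]
Entering loop: for num in arr:

After execution: sum_val = 0
0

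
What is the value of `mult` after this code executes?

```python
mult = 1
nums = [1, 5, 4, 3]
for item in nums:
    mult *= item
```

Let's trace through this code step by step.

Initialize: mult = 1
Initialize: nums = [1, 5, 4, 3]
Entering loop: for item in nums:

After execution: mult = 60
60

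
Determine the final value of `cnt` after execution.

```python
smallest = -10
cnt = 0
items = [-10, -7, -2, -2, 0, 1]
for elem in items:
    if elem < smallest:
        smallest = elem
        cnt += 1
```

Let's trace through this code step by step.

Initialize: smallest = -10
Initialize: cnt = 0
Initialize: items = [-10, -7, -2, -2, 0, 1]
Entering loop: for elem in items:

After execution: cnt = 0
0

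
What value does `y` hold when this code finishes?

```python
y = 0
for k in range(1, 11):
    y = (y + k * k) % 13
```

Let's trace through this code step by step.

Initialize: y = 0
Entering loop: for k in range(1, 11):

After execution: y = 8
8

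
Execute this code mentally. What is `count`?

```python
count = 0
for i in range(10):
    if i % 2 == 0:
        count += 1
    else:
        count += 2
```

Let's trace through this code step by step.

Initialize: count = 0
Entering loop: for i in range(10):

After execution: count = 15
15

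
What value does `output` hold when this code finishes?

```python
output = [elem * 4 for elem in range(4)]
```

Let's trace through this code step by step.

Initialize: output = [elem * 4 for elem in range(4)]

After execution: output = [0, 4, 8, 12]
[0, 4, 8, 12]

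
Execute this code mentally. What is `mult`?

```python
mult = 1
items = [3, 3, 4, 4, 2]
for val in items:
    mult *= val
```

Let's trace through this code step by step.

Initialize: mult = 1
Initialize: items = [3, 3, 4, 4, 2]
Entering loop: for val in items:

After execution: mult = 288
288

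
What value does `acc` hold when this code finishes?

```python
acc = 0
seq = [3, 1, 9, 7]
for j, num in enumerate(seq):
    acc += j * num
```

Let's trace through this code step by step.

Initialize: acc = 0
Initialize: seq = [3, 1, 9, 7]
Entering loop: for j, num in enumerate(seq):

After execution: acc = 40
40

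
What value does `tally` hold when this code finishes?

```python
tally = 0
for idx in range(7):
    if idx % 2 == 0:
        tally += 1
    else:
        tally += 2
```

Let's trace through this code step by step.

Initialize: tally = 0
Entering loop: for idx in range(7):

After execution: tally = 10
10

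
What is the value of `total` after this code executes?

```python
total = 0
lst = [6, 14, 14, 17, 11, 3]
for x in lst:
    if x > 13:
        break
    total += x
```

Let's trace through this code step by step.

Initialize: total = 0
Initialize: lst = [6, 14, 14, 17, 11, 3]
Entering loop: for x in lst:

After execution: total = 6
6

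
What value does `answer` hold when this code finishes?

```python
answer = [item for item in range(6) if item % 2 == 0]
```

Let's trace through this code step by step.

Initialize: answer = [item for item in range(6) if item % 2 == 0]

After execution: answer = [0, 2, 4]
[0, 2, 4]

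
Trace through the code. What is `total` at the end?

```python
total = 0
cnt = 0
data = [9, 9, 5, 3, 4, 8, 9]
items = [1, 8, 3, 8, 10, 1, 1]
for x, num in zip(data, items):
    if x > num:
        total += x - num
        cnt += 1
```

Let's trace through this code step by step.

Initialize: total = 0
Initialize: cnt = 0
Initialize: data = [9, 9, 5, 3, 4, 8, 9]
Initialize: items = [1, 8, 3, 8, 10, 1, 1]
Entering loop: for x, num in zip(data, items):

After execution: total = 26
26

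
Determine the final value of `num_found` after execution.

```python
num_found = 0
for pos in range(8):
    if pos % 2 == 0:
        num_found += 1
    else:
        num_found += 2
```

Let's trace through this code step by step.

Initialize: num_found = 0
Entering loop: for pos in range(8):

After execution: num_found = 12
12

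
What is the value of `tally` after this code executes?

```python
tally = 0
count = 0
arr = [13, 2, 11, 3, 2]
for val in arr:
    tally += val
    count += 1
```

Let's trace through this code step by step.

Initialize: tally = 0
Initialize: count = 0
Initialize: arr = [13, 2, 11, 3, 2]
Entering loop: for val in arr:

After execution: tally = 31
31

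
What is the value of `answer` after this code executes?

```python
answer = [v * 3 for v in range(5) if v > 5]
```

Let's trace through this code step by step.

Initialize: answer = [v * 3 for v in range(5) if v > 5]

After execution: answer = []
[]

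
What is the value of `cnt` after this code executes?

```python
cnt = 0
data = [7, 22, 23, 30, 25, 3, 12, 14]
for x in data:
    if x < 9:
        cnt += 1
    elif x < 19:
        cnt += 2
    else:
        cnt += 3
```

Let's trace through this code step by step.

Initialize: cnt = 0
Initialize: data = [7, 22, 23, 30, 25, 3, 12, 14]
Entering loop: for x in data:

After execution: cnt = 18
18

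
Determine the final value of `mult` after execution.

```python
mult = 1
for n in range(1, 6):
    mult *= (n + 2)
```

Let's trace through this code step by step.

Initialize: mult = 1
Entering loop: for n in range(1, 6):

After execution: mult = 2520
2520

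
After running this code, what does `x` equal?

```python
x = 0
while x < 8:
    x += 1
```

Let's trace through this code step by step.

Initialize: x = 0
Entering loop: while x < 8:

After execution: x = 8
8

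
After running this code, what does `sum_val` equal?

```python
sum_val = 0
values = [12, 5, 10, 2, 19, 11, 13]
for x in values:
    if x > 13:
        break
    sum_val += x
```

Let's trace through this code step by step.

Initialize: sum_val = 0
Initialize: values = [12, 5, 10, 2, 19, 11, 13]
Entering loop: for x in values:

After execution: sum_val = 29
29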